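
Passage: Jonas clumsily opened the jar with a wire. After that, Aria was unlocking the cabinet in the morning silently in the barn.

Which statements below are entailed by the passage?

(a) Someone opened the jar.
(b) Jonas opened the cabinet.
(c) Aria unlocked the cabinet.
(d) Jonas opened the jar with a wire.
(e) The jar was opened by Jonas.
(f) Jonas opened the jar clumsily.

(a) Entailed — dropping 'clumsily', 'with a wire' and generalizing the agent leaves a sub-description the original still satisfies.
(b) Not entailed — Jonas opened the jar, not the cabinet; the cabinet belongs to the unlocking event.
(c) Not entailed — 'was unlocking' is progressive on an accomplishment; it does not entail the completed 'unlocked'.
(d) Entailed — the original entails any weakening of itself; this just drops 'clumsily'.
(e) Entailed — the original entails any weakening of itself; this just drops 'clumsily', 'with a wire'.
(f) Entailed — every conjunct here is already in the original opening event.

(a), (d), (e), (f)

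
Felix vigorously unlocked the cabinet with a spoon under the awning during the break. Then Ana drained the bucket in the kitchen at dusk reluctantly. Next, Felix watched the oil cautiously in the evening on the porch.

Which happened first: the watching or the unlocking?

the unlocking

The connectives place the unlocking before the watching.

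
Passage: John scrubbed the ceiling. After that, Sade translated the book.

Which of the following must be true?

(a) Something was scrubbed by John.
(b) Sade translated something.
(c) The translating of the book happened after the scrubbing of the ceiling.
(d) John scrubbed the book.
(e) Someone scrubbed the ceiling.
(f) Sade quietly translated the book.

(a), (b), (c), (e)

(a) Entailed — every conjunct here is already in the original scrubbing event.
(b) Entailed — the original entails any weakening of itself; this just generalizes the patient.
(c) Entailed — the narrative places the scrubbing before the translating.
(d) Not entailed — John scrubbed the ceiling, not the book; the book belongs to the translating event.
(e) Entailed — generalizing the agent leaves a sub-description the original still satisfies.
(f) Not entailed — 'quietly' adds information not in the original event.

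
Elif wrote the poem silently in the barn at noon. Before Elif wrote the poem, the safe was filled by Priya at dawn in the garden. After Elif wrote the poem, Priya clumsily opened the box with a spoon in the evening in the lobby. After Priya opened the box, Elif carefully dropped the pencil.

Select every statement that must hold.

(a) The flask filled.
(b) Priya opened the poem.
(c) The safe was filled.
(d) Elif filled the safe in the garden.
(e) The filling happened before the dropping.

(a) Not entailed — the safe is what filled, not the flask.
(b) Not entailed — Priya opened the box, not the poem; the poem belongs to the writing event.
(c) Entailed — the original entails any weakening of itself; this just drops 'at dawn', 'in the garden' and generalizes the agent.
(d) Not entailed — the passage has Priya filling the safe, not Elif.
(e) Entailed — the narrative places the filling before the dropping.

(c), (e)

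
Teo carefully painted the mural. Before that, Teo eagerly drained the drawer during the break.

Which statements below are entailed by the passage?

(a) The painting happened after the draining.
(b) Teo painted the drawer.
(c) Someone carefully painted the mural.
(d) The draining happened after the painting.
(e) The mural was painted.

(a) Entailed — the narrative places the draining before the painting.
(b) Not entailed — Teo painted the mural, not the drawer; the drawer belongs to the draining event.
(c) Entailed — every conjunct here is already in the original painting event.
(d) Not entailed — the narrative places the draining before the painting, not after.
(e) Entailed — dropping 'carefully' and generalizing the agent leaves a sub-description the original still satisfies.

(a), (c), (e)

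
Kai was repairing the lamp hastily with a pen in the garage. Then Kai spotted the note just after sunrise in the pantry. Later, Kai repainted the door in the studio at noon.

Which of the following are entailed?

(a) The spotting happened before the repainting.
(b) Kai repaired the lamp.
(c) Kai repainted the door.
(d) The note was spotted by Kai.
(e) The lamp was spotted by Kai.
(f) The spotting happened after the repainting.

(a), (c), (d)

(a) Entailed — the narrative places the spotting before the repainting.
(b) Not entailed — 'was repairing' is progressive on an accomplishment; it does not entail the completed 'repaired'.
(c) Entailed — this follows by dropping conjuncts from the repainting event's description.
(d) Entailed — this follows by dropping conjuncts from the spotting event's description.
(e) Not entailed — Kai spotted the note, not the lamp; the lamp belongs to the repairing event.
(f) Not entailed — the narrative places the spotting before the repainting, not after.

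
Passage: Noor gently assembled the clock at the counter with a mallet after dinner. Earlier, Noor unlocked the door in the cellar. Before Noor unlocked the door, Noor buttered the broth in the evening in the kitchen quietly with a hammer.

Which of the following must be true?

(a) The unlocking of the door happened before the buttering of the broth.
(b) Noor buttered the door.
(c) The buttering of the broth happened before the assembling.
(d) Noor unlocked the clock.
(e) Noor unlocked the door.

(c), (e)

(a) Not entailed — the narrative places the buttering before the unlocking, not after.
(b) Not entailed — Noor buttered the broth, not the door; the door belongs to the unlocking event.
(c) Entailed — the narrative places the buttering before the assembling.
(d) Not entailed — Noor unlocked the door, not the clock; the clock belongs to the assembling event.
(e) Entailed — dropping 'in the cellar' leaves a sub-description the original still satisfies.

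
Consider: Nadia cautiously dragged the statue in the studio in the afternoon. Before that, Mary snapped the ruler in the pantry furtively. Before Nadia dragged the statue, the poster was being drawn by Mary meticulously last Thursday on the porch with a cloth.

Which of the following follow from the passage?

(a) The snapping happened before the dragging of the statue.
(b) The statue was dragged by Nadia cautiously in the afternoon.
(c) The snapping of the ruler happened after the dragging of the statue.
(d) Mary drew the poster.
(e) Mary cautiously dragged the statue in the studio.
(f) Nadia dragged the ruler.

(a), (b)

(a) Entailed — the narrative places the snapping before the dragging.
(b) Entailed — the original entails any weakening of itself; this just drops 'in the studio'.
(c) Not entailed — the narrative places the snapping before the dragging, not after.
(d) Not entailed — 'was drawing' is progressive on an accomplishment; it does not entail the completed 'drew'.
(e) Not entailed — the passage has Nadia dragging the statue, not Mary.
(f) Not entailed — Nadia dragged the statue, not the ruler; the ruler belongs to the snapping event.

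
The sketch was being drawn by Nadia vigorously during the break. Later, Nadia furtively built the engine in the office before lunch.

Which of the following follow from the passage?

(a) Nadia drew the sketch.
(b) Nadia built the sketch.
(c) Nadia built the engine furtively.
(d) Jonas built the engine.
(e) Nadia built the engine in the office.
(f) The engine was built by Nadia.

(c), (e), (f)

(a) Not entailed — 'was drawing' is progressive on an accomplishment; it does not entail the completed 'drew'.
(b) Not entailed — Nadia built the engine, not the sketch; the sketch belongs to the drawing event.
(c) Entailed — dropping 'in the office', 'before lunch' leaves a sub-description the original still satisfies.
(d) Not entailed — the passage has Nadia building the engine, not Jonas.
(e) Entailed — this follows by dropping conjuncts from the building event's description.
(f) Entailed — this follows by dropping conjuncts from the building event's description.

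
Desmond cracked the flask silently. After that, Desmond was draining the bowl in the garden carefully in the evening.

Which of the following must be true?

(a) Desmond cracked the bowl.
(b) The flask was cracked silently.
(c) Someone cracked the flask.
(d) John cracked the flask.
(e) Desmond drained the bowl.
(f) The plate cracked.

(a) Not entailed — Desmond cracked the flask, not the bowl; the bowl belongs to the draining event.
(b) Entailed — generalizing the agent leaves a sub-description the original still satisfies.
(c) Entailed — dropping 'silently' and generalizing the agent leaves a sub-description the original still satisfies.
(d) Not entailed — the passage has Desmond cracking the flask, not John.
(e) Not entailed — 'was draining' is progressive on an accomplishment; it does not entail the completed 'drained'.
(f) Not entailed — the flask is what cracked, not the plate.

(b), (c)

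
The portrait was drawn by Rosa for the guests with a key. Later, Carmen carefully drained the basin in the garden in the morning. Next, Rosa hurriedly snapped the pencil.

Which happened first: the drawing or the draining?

The connectives place the drawing before the draining.

the drawing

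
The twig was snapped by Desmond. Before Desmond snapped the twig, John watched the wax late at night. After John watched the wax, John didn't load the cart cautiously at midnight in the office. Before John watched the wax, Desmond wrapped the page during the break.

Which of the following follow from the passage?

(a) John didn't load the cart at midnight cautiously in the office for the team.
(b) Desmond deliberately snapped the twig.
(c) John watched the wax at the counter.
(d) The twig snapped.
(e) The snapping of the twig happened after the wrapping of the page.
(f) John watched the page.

(a) Entailed — under negation, adding a further restriction is entailed: if no such loading event occurred, none occurred for the team either.
(b) Not entailed — 'deliberately' adds information not in the original event.
(c) Not entailed — 'at the counter' adds information not in the original event.
(d) Entailed — 'Desmond snapped the twig' is causative; it entails the inchoative 'the twig snapped'.
(e) Entailed — the narrative places the wrapping before the snapping.
(f) Not entailed — John watched the wax, not the page; the page belongs to the wrapping event.

(a), (d), (e)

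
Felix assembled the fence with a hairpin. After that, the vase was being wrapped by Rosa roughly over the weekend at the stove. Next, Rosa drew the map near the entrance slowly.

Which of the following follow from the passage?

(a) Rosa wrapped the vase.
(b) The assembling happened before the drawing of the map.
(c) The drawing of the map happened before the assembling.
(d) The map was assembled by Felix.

(a) Not entailed — 'was wrapping' is progressive on an accomplishment; it does not entail the completed 'wrapped'.
(b) Entailed — the narrative places the assembling before the drawing.
(c) Not entailed — the narrative places the assembling before the drawing, not after.
(d) Not entailed — Felix assembled the fence, not the map; the map belongs to the drawing event.

(b)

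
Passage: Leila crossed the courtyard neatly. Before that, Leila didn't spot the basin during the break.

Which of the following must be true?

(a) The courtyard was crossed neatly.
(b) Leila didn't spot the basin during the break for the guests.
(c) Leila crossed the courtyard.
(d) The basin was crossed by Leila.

(a) Entailed — generalizing the agent leaves a sub-description the original still satisfies.
(b) Entailed — under negation, adding a further restriction is entailed: if no such spotting event occurred, none occurred for the guests either.
(c) Entailed — dropping 'neatly' leaves a sub-description the original still satisfies.
(d) Not entailed — Leila crossed the courtyard, not the basin; the basin belongs to the spotting event.

(a), (b), (c)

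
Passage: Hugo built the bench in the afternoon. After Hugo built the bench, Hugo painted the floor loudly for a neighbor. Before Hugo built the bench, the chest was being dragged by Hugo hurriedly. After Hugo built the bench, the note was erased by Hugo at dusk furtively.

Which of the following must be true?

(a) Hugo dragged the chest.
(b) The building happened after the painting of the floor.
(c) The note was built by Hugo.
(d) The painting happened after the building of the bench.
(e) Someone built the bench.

(a), (d), (e)

(a) Entailed — 'drag' is an activity; 'was dragging' entails that some dragging happened, so 'dragged' holds.
(b) Not entailed — the narrative places the building before the painting, not after.
(c) Not entailed — Hugo built the bench, not the note; the note belongs to the erasing event.
(d) Entailed — the narrative places the building before the painting.
(e) Entailed — every conjunct here is already in the original building event.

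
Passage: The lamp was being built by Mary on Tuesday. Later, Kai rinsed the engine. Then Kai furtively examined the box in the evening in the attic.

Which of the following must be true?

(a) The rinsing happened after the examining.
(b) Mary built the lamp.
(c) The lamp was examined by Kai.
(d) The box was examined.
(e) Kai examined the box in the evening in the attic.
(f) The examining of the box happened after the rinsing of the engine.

(d), (e), (f)

(a) Not entailed — the narrative places the rinsing before the examining, not after.
(b) Not entailed — 'was building' is progressive on an accomplishment; it does not entail the completed 'built'.
(c) Not entailed — Kai examined the box, not the lamp; the lamp belongs to the building event.
(d) Entailed — every conjunct here is already in the original examining event.
(e) Entailed — this follows by dropping conjuncts from the examining event's description.
(f) Entailed — the narrative places the rinsing before the examining.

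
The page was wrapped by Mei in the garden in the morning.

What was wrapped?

'the page' marks the patient of the wrapping event.

the page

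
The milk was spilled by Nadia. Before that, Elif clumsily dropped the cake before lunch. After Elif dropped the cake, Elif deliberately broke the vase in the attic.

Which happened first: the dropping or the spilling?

The connectives place the dropping before the spilling.

the dropping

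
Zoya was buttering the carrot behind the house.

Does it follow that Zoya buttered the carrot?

'was buttering' is progressive; for an accomplishment like 'butter the carrot', it doesn't entail completion.

no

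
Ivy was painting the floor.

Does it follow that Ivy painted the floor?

'was painting' is progressive; for an accomplishment like 'paint the floor', it doesn't entail completion.

no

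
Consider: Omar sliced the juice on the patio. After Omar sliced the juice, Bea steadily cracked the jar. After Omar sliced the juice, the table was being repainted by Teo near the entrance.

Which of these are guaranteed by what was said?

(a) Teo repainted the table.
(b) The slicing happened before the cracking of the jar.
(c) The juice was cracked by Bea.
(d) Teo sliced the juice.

(a) Not entailed — 'was repainting' is progressive on an accomplishment; it does not entail the completed 'repainted'.
(b) Entailed — the narrative places the slicing before the cracking.
(c) Not entailed — Bea cracked the jar, not the juice; the juice belongs to the slicing event.
(d) Not entailed — the passage has Omar slicing the juice, not Teo.

(b)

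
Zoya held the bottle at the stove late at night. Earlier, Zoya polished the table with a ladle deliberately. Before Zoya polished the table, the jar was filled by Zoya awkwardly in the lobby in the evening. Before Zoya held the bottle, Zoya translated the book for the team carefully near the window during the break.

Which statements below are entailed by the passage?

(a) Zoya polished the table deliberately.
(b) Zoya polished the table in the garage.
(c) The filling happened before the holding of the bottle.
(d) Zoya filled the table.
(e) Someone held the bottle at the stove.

(a), (c), (e)

(a) Entailed — dropping 'with a ladle' leaves a sub-description the original still satisfies.
(b) Not entailed — 'in the garage' adds information not in the original event.
(c) Entailed — the narrative places the filling before the holding.
(d) Not entailed — Zoya filled the jar, not the table; the table belongs to the polishing event.
(e) Entailed — the original entails any weakening of itself; this just drops 'late at night' and generalizes the agent.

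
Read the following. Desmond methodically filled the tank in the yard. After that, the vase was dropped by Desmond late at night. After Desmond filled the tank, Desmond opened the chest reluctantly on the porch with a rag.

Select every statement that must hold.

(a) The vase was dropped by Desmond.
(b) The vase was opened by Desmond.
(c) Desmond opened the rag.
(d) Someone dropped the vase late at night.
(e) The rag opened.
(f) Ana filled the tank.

(a) Entailed — this follows by dropping conjuncts from the dropping event's description.
(b) Not entailed — Desmond opened the chest, not the vase; the vase belongs to the dropping event.
(c) Not entailed — the rag is the instrument, not what was opened.
(d) Entailed — the original entails any weakening of itself; this just generalizes the agent.
(e) Not entailed — the chest is what opened, not the rag.
(f) Not entailed — the passage has Desmond filling the tank, not Ana.

(a), (d)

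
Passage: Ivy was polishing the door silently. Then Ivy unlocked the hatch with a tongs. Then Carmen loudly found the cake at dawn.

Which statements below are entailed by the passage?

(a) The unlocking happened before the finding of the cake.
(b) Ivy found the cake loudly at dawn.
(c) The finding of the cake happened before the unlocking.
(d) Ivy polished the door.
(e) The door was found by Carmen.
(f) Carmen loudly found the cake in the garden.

(a) Entailed — the narrative places the unlocking before the finding.
(b) Not entailed — the passage has Carmen finding the cake, not Ivy.
(c) Not entailed — the narrative places the unlocking before the finding, not after.
(d) Entailed — 'polish' is an activity; 'was polishing' entails that some polishing happened, so 'polished' holds.
(e) Not entailed — Carmen found the cake, not the door; the door belongs to the polishing event.
(f) Not entailed — 'in the garden' adds information not in the original event.

(a), (d)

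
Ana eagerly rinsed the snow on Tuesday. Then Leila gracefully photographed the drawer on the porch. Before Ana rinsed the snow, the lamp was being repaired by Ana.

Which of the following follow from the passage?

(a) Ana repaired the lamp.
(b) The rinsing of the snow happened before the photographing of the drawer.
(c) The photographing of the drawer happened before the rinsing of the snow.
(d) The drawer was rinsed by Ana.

(a) Not entailed — 'was repairing' is progressive on an accomplishment; it does not entail the completed 'repaired'.
(b) Entailed — the narrative places the rinsing before the photographing.
(c) Not entailed — the narrative places the rinsing before the photographing, not after.
(d) Not entailed — Ana rinsed the snow, not the drawer; the drawer belongs to the photographing event.

(b)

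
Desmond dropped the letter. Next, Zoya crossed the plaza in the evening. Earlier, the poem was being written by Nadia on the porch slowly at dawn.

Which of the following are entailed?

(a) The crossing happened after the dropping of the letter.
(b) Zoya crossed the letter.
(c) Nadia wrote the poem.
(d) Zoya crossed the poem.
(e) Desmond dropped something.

(a), (e)

(a) Entailed — the narrative places the dropping before the crossing.
(b) Not entailed — Zoya crossed the plaza, not the letter; the letter belongs to the dropping event.
(c) Not entailed — 'was writing' is progressive on an accomplishment; it does not entail the completed 'wrote'.
(d) Not entailed — Zoya crossed the plaza, not the poem; the poem belongs to the writing event.
(e) Entailed — this follows by dropping conjuncts from the dropping event's description.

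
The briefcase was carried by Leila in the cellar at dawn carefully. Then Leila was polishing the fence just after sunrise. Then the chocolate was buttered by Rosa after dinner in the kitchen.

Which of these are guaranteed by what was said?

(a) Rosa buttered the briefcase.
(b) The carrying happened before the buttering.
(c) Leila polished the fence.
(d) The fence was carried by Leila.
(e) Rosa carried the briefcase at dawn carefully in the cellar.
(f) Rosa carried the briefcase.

(b), (c)

(a) Not entailed — Rosa buttered the chocolate, not the briefcase; the briefcase belongs to the carrying event.
(b) Entailed — the narrative places the carrying before the buttering.
(c) Entailed — 'polish' is an activity; 'was polishing' entails that some polishing happened, so 'polished' holds.
(d) Not entailed — Leila carried the briefcase, not the fence; the fence belongs to the polishing event.
(e) Not entailed — the passage has Leila carrying the briefcase, not Rosa.
(f) Not entailed — the passage has Leila carrying the briefcase, not Rosa.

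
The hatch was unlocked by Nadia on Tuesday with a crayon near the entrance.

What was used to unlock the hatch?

a crayon

'with a crayon' marks the instrument of the unlocking event.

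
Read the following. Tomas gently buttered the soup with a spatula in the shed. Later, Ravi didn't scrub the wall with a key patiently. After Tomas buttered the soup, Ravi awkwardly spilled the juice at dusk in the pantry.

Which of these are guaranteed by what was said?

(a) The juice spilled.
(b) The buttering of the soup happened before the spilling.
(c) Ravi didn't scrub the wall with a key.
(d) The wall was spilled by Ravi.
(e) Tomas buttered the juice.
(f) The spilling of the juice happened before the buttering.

(a) Entailed — 'Ravi spilled the juice' is causative; it entails the inchoative 'the juice spilled'.
(b) Entailed — the narrative places the buttering before the spilling.
(c) Not entailed — dropping 'patiently' under negation is not valid — the original leaves open that Ravi scrubbed the wall some other way.
(d) Not entailed — Ravi spilled the juice, not the wall; the wall belongs to the scrubbing event.
(e) Not entailed — Tomas buttered the soup, not the juice; the juice belongs to the spilling event.
(f) Not entailed — the narrative places the buttering before the spilling, not after.

(a), (b)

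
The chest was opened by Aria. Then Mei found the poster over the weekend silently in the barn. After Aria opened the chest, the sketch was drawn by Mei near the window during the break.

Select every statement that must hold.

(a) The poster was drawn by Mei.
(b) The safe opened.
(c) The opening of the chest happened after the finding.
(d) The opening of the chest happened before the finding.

(a) Not entailed — Mei drew the sketch, not the poster; the poster belongs to the finding event.
(b) Not entailed — the chest is what opened, not the safe.
(c) Not entailed — the narrative places the opening before the finding, not after.
(d) Entailed — the narrative places the opening before the finding.

(d)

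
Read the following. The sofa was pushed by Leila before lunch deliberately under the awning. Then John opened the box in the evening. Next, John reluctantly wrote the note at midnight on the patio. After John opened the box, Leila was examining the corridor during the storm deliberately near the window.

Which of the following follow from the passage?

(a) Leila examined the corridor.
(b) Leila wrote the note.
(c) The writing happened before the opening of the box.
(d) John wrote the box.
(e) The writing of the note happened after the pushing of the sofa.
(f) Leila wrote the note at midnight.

(a) Entailed — 'examine' is an activity; 'was examining' entails that some examining happened, so 'examined' holds.
(b) Not entailed — the passage has John writing the note, not Leila.
(c) Not entailed — the narrative places the opening before the writing, not after.
(d) Not entailed — John wrote the note, not the box; the box belongs to the opening event.
(e) Entailed — the narrative places the pushing before the writing.
(f) Not entailed — the passage has John writing the note, not Leila.

(a), (e)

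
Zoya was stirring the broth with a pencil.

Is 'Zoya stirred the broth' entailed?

yes

'stir' is atelic; if Zoya was stirring the broth, then Zoya stirred the broth (for some time).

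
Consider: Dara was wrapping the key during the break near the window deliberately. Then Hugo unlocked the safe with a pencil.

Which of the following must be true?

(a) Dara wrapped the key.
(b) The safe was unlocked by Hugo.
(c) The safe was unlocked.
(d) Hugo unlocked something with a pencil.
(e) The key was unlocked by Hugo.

(a) Not entailed — 'was wrapping' is progressive on an accomplishment; it does not entail the completed 'wrapped'.
(b) Entailed — the original entails any weakening of itself; this just drops 'with a pencil'.
(c) Entailed — every conjunct here is already in the original unlocking event.
(d) Entailed — every conjunct here is already in the original unlocking event.
(e) Not entailed — Hugo unlocked the safe, not the key; the key belongs to the wrapping event.

(b), (c), (d)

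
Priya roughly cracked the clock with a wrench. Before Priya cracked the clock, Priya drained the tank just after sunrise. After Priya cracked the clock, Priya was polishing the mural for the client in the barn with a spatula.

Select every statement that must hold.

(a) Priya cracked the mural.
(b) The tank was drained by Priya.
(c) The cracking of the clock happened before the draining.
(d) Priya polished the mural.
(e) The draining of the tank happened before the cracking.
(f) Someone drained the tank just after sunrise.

(a) Not entailed — Priya cracked the clock, not the mural; the mural belongs to the polishing event.
(b) Entailed — the original entails any weakening of itself; this just drops 'just after sunrise'.
(c) Not entailed — the narrative places the draining before the cracking, not after.
(d) Entailed — 'polish' is an activity; 'was polishing' entails that some polishing happened, so 'polished' holds.
(e) Entailed — the narrative places the draining before the cracking.
(f) Entailed — generalizing the agent leaves a sub-description the original still satisfies.

(b), (d), (e), (f)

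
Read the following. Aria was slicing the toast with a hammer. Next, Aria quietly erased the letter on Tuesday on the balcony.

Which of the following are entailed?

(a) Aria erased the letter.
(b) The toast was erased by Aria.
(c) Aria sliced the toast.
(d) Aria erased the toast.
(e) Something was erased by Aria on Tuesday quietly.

(a) Entailed — dropping 'on the balcony', 'on Tuesday', 'quietly' leaves a sub-description the original still satisfies.
(b) Not entailed — Aria erased the letter, not the toast; the toast belongs to the slicing event.
(c) Not entailed — 'was slicing' is progressive on an accomplishment; it does not entail the completed 'sliced'.
(d) Not entailed — Aria erased the letter, not the toast; the toast belongs to the slicing event.
(e) Entailed — this follows by dropping conjuncts from the erasing event's description.

(a), (e)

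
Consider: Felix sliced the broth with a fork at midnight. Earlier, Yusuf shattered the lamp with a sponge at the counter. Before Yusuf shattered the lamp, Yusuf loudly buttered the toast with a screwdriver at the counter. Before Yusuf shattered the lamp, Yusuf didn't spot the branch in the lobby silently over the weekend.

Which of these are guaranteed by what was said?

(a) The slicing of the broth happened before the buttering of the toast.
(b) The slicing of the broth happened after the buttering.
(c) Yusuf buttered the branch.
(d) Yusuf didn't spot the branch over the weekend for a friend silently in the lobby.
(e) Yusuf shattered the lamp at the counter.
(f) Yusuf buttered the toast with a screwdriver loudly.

(a) Not entailed — the narrative places the buttering before the slicing, not after.
(b) Entailed — the narrative places the buttering before the slicing.
(c) Not entailed — Yusuf buttered the toast, not the branch; the branch belongs to the spotting event.
(d) Entailed — under negation, adding a further restriction is entailed: if no such spotting event occurred, none occurred for a friend either.
(e) Entailed — dropping 'with a sponge' leaves a sub-description the original still satisfies.
(f) Entailed — this follows by dropping conjuncts from the buttering event's description.

(b), (d), (e), (f)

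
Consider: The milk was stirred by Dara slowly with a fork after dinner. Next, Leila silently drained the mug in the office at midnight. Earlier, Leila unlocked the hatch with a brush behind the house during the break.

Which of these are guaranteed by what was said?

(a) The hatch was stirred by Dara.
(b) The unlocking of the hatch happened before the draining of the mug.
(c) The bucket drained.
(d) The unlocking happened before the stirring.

(b)

(a) Not entailed — Dara stirred the milk, not the hatch; the hatch belongs to the unlocking event.
(b) Entailed — the narrative places the unlocking before the draining.
(c) Not entailed — the mug is what drained, not the bucket.
(d) Not entailed — the narrative doesn't order the unlocking relative to the stirring.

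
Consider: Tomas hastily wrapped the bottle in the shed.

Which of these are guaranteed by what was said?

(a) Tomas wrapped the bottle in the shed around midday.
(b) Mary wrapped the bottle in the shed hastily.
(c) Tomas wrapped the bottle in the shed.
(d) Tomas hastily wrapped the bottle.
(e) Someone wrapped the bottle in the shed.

(a) Not entailed — 'around midday' adds information not in the original event.
(b) Not entailed — the passage has Tomas wrapping the bottle, not Mary.
(c) Entailed — every conjunct here is already in the original wrapping event.
(d) Entailed — this follows by dropping conjuncts from the wrapping event's description.
(e) Entailed — dropping 'hastily' and generalizing the agent leaves a sub-description the original still satisfies.

(c), (d), (e)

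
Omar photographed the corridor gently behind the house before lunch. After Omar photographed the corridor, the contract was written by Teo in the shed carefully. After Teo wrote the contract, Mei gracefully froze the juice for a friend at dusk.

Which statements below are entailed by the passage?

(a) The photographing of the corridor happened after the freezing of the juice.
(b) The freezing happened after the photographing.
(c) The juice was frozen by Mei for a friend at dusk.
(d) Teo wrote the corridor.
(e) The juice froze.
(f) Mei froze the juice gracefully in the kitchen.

(a) Not entailed — the narrative places the photographing before the freezing, not after.
(b) Entailed — the narrative places the photographing before the freezing.
(c) Entailed — the original entails any weakening of itself; this just drops 'gracefully'.
(d) Not entailed — Teo wrote the contract, not the corridor; the corridor belongs to the photographing event.
(e) Entailed — 'Mei froze the juice' is causative; it entails the inchoative 'the juice froze'.
(f) Not entailed — 'in the kitchen' adds information not in the original event.

(b), (c), (e)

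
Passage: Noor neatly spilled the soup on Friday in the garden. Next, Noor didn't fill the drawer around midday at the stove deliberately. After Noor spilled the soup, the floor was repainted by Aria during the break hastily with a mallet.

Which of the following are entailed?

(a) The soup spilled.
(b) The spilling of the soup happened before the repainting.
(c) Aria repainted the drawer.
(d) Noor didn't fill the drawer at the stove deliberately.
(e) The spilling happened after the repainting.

(a) Entailed — 'Noor spilled the soup' is causative; it entails the inchoative 'the soup spilled'.
(b) Entailed — the narrative places the spilling before the repainting.
(c) Not entailed — Aria repainted the floor, not the drawer; the drawer belongs to the filling event.
(d) Not entailed — dropping 'around midday' under negation is not valid — the original leaves open that Noor filled the drawer some other way.
(e) Not entailed — the narrative places the spilling before the repainting, not after.

(a), (b)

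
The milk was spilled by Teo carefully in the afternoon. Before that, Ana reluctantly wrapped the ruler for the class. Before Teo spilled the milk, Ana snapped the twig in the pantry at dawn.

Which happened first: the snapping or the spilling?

the snapping

The connectives place the snapping before the spilling.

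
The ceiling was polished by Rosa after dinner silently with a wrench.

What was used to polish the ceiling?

a wrench

'with a wrench' marks the instrument of the polishing event.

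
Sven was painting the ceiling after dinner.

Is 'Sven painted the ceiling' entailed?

'was painting' is progressive; for an accomplishment like 'paint the ceiling', it doesn't entail completion.

no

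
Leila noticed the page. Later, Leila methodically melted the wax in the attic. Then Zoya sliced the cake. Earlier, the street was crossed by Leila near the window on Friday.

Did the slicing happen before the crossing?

The narrative orders the crossing before the slicing.

no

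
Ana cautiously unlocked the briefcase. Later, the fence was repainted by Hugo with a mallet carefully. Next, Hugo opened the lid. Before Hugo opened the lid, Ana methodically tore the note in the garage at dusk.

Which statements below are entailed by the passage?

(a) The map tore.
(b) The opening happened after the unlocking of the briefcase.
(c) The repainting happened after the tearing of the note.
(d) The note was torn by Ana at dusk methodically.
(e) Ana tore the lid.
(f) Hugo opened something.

(b), (d), (f)

(a) Not entailed — the note is what tore, not the map.
(b) Entailed — the narrative places the unlocking before the opening.
(c) Not entailed — the narrative doesn't order the tearing relative to the repainting.
(d) Entailed — every conjunct here is already in the original tearing event.
(e) Not entailed — Ana tore the note, not the lid; the lid belongs to the opening event.
(f) Entailed — every conjunct here is already in the original opening event.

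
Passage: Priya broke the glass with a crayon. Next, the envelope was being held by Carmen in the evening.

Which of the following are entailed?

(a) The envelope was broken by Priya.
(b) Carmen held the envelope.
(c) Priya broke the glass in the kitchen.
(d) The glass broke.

(b), (d)

(a) Not entailed — Priya broke the glass, not the envelope; the envelope belongs to the holding event.
(b) Entailed — 'hold' is an activity; 'was holding' entails that some holding happened, so 'held' holds.
(c) Not entailed — 'in the kitchen' adds information not in the original event.
(d) Entailed — 'Priya broke the glass' is causative; it entails the inchoative 'the glass broke'.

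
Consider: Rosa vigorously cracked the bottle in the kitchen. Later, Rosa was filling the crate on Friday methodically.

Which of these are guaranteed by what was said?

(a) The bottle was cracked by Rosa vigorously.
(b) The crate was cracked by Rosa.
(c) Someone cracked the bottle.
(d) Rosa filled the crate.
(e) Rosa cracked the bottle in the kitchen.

(a) Entailed — the original entails any weakening of itself; this just drops 'in the kitchen'.
(b) Not entailed — Rosa cracked the bottle, not the crate; the crate belongs to the filling event.
(c) Entailed — this follows by dropping conjuncts from the cracking event's description.
(d) Not entailed — 'was filling' is progressive on an accomplishment; it does not entail the completed 'filled'.
(e) Entailed — this follows by dropping conjuncts from the cracking event's description.

(a), (c), (e)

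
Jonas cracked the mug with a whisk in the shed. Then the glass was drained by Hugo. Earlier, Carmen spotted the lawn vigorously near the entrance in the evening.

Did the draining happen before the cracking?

The narrative orders the cracking before the draining.

no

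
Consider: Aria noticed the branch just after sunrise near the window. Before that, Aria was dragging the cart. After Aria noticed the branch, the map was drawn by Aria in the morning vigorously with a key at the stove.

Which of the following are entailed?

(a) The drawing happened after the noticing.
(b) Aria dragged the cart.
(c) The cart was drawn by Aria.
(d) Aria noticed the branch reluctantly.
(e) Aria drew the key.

(a) Entailed — the narrative places the noticing before the drawing.
(b) Entailed — 'drag' is an activity; 'was dragging' entails that some dragging happened, so 'dragged' holds.
(c) Not entailed — Aria drew the map, not the cart; the cart belongs to the dragging event.
(d) Not entailed — 'reluctantly' adds information not in the original event.
(e) Not entailed — the key is the instrument, not what was drawn.

(a), (b)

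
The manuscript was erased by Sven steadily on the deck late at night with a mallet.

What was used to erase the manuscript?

a mallet

'with a mallet' marks the instrument of the erasing event.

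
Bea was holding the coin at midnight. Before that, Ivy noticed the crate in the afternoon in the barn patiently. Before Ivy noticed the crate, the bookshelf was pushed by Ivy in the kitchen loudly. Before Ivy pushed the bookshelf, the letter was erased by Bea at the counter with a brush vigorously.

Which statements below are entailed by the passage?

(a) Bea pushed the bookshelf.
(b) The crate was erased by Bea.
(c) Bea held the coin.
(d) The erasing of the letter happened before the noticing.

(a) Not entailed — the passage has Ivy pushing the bookshelf, not Bea.
(b) Not entailed — Bea erased the letter, not the crate; the crate belongs to the noticing event.
(c) Entailed — 'hold' is an activity; 'was holding' entails that some holding happened, so 'held' holds.
(d) Entailed — the narrative places the erasing before the noticing.

(c), (d)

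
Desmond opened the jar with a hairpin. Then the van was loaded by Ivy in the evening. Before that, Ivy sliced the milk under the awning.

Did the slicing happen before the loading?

yes

The narrative orders the slicing before the loading.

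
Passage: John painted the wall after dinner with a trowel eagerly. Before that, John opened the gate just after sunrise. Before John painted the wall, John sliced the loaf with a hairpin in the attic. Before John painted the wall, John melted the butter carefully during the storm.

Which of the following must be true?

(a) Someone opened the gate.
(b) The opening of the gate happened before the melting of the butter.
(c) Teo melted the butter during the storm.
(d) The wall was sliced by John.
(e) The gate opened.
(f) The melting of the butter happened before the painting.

(a) Entailed — this follows by dropping conjuncts from the opening event's description.
(b) Not entailed — the narrative doesn't order the opening relative to the melting.
(c) Not entailed — the passage has John melting the butter, not Teo.
(d) Not entailed — John sliced the loaf, not the wall; the wall belongs to the painting event.
(e) Entailed — 'John opened the gate' is causative; it entails the inchoative 'the gate opened'.
(f) Entailed — the narrative places the melting before the painting.

(a), (e), (f)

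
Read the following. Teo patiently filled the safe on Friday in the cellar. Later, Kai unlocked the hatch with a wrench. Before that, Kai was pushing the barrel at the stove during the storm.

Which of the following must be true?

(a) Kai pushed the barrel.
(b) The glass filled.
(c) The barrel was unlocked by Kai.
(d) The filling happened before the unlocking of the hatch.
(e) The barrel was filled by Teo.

(a) Entailed — 'push' is an activity; 'was pushing' entails that some pushing happened, so 'pushed' holds.
(b) Not entailed — the safe is what filled, not the glass.
(c) Not entailed — Kai unlocked the hatch, not the barrel; the barrel belongs to the pushing event.
(d) Entailed — the narrative places the filling before the unlocking.
(e) Not entailed — Teo filled the safe, not the barrel; the barrel belongs to the pushing event.

(a), (d)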